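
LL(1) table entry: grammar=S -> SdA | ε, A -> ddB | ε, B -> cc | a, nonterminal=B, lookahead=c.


For [B, c]: 'c' ∈ FIRST(cc)
Entry: B -> cc


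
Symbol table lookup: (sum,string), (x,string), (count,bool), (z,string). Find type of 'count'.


Lookup 'count' → type bool


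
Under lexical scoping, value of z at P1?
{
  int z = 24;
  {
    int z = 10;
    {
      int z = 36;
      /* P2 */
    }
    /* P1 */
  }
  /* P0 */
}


z declared in the same block as P1
z = 10


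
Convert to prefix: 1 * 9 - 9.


left-to-right (same/higher precedence on left): tree is (- (* 1 9) 9)
Prefix: - * 1 9 9


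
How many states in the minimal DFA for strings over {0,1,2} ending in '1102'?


Track the longest suffix of input matching a prefix of '1102': 5 classes (prefixes of length 0..4)
Minimal DFA: 5 states


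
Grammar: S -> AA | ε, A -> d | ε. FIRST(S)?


Per alternative of S: FIRST(AA) = {d, ε}; FIRST(ε) = {ε}
FIRST(S) = {d, ε}


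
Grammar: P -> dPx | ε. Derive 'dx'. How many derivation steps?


Derivation: P => dPx => dx
Steps: 2


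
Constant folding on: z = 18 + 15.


18 + 15 = 33 at compile time
Optimized: z = 33


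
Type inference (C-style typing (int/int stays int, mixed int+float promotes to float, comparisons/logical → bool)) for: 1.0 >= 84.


Operand types: float >= int
Rule: comparison yields bool
Result type: bool


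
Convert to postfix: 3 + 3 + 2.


Left to right (same or higher precedence on left)
Postfix: 3 3 + 2 +


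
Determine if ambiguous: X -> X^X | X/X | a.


'a^a/a' has two parse trees (no precedence encoded between ^ and /)
Ambiguous


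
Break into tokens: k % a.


Scan left to right, longest-match per lexeme
Tokens: ID(k), OP(%), ID(a)


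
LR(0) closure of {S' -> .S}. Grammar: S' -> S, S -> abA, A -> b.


Start: S' -> .S
For each item with dot before a nonterminal B, add B -> .γ for every B-production
Closure: [S' -> .S, S -> .abA]


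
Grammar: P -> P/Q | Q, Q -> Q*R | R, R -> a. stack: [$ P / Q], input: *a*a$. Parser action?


'*' can extend Q; shift to build Q -> Q*R
Action: shift


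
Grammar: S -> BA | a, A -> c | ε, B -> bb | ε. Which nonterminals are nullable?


A nonterminal is nullable iff some alternative derives ε (directly, or every symbol in it is nullable)
Nullable: {A, B, S}


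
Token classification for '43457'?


Pattern: digits only
Type: INTEGER_LITERAL


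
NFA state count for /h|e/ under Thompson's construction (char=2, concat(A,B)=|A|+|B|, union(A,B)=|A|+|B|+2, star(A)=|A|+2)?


Syntax tree has 2 char leaf(s), 1 union(s), 0 star(s)
chars contribute 2×2 = 4; each union adds +2; each star adds +2
Total: 4 + 2 + 0 = 6 states


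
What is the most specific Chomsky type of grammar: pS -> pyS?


LHS has context (more than one symbol) and |LHS| ≤ |RHS|
Classification: Type 1 (Context-Sensitive)


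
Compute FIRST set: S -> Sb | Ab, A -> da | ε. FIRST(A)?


Per alternative of A: FIRST(da) = {d}; FIRST(ε) = {ε}
FIRST(A) = {d, ε}


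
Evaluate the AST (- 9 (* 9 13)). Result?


Evaluate inner: (* 9 13) = 117
Evaluate root: (- 9 117) = -108
Result: -108


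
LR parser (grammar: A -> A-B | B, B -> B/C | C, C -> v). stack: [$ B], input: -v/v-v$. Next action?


lookahead ∉ {/} so B won't extend; reduce A -> B
Action: reduce (A -> B)


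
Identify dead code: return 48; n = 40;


statement follows a return and is unreachable
Dead: 'n = 40'


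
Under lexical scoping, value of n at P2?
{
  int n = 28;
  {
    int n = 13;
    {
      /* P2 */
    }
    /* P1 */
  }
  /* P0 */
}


P2's block does not declare n; resolves to the enclosing declaration at depth 1
n = 13


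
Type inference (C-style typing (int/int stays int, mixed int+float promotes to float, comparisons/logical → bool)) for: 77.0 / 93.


Operand types: float / int
Rule: mixed int/float promotes to float; int/int stays int
Result type: float


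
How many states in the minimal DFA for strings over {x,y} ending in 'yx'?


Track the longest suffix of input matching a prefix of 'yx': 3 classes (prefixes of length 0..2)
Minimal DFA: 3 states


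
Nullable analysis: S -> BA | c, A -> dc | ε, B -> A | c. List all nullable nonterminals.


A nonterminal is nullable iff some alternative derives ε (directly, or every symbol in it is nullable)
Nullable: {A, B, S}


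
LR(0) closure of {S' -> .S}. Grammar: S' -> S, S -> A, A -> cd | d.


Start: S' -> .S
For each item with dot before a nonterminal B, add B -> .γ for every B-production
Closure: [S' -> .S, S -> .A, A -> .cd, A -> .d]


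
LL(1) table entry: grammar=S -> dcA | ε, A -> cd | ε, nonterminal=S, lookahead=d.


For [S, d]: 'd' ∈ FIRST(dcA)
Entry: S -> dcA


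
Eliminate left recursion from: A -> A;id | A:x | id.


Left-recursive alternatives: A;id, A:x; non-recursive: id
Introduce A': A -> idA', A' -> ;idA' | :xA' | ε


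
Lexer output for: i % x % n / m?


Scan left to right, longest-match per lexeme
Tokens: ID(i), OP(%), ID(x), OP(%), ID(n), OP(/), ID(m)


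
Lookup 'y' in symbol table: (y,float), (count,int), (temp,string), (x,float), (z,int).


Lookup 'y' → type float


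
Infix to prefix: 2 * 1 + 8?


left-to-right (same/higher precedence on left): tree is (+ (* 2 1) 8)
Prefix: + * 2 1 8


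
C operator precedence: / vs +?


'/' is multiplicative (level 10); '+' is additive (level 9)
Higher level binds tighter
'/' has higher precedence than '+'


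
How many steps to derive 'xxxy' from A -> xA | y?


Derivation: A => xA => xxA => xxxA => xxxy
Steps: 4


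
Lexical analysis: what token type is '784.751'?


Pattern: digits with a decimal point
Type: FLOAT_LITERAL


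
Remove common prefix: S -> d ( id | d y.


Common prefix: 'd'
Factored: S -> d S', S' -> ( id | y


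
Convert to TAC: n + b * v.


Break into single-operator statements:
t1 = b * v
t2 = n + t1


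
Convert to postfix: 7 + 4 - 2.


Left to right (same or higher precedence on left)
Postfix: 7 4 + 2 -


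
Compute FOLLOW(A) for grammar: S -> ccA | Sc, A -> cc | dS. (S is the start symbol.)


$ ∈ FOLLOW(S). For each A -> αBβ: add FIRST(β)\{ε} to FOLLOW(B); if β nullable, add FOLLOW(A).
FOLLOW(A) = {$, c}


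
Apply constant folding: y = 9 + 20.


9 + 20 = 29 at compile time
Optimized: y = 29


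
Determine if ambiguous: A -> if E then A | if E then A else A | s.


dangling else: 'if E then if E then s else s' parses two ways
Ambiguous


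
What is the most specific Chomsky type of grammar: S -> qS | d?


Right-linear: every RHS is a terminal or a terminal followed by one nonterminal
Classification: Type 3 (Regular)


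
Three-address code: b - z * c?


Break into single-operator statements:
t1 = z * c
t2 = b - t1


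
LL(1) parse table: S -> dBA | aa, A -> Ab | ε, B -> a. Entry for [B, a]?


For [B, a]: 'a' ∈ FIRST(a)
Entry: B -> a


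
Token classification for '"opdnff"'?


Pattern: double-quoted sequence
Type: STRING_LITERAL


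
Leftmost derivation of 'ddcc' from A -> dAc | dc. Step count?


Derivation: A => dAc => ddcc
Steps: 2


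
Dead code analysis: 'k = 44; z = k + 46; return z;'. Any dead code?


k is read by z's definition; z is returned
No dead code


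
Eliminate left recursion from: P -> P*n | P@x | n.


Left-recursive alternatives: P*n, P@x; non-recursive: n
Introduce P': P -> nP', P' -> *nP' | @xP' | ε


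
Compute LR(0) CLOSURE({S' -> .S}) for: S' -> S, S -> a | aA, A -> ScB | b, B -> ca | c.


Start: S' -> .S
For each item with dot before a nonterminal B, add B -> .γ for every B-production
Closure: [S' -> .S, S -> .a, S -> .aA]


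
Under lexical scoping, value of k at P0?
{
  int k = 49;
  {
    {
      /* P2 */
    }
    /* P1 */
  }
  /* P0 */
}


k declared in the same block as P0
k = 49


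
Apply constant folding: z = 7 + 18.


7 + 18 = 25 at compile time
Optimized: z = 25


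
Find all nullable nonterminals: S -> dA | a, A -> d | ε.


A nonterminal is nullable iff some alternative derives ε (directly, or every symbol in it is nullable)
Nullable: {A}


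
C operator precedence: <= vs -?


'-' is additive (level 9); '<=' is relational (level 7)
Higher level binds tighter
'-' has higher precedence than '<='


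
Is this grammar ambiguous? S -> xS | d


right-linear, alternatives start with distinct terminals 'x' vs 'd': unique leftmost derivation
Unambiguous


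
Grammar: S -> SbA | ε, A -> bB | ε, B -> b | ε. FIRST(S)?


Per alternative of S: FIRST(SbA) = {b}; FIRST(ε) = {ε}
FIRST(S) = {b, ε}


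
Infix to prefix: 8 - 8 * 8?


'*' binds tighter: tree is (- 8 (* 8 8))
Prefix: - 8 * 8 8


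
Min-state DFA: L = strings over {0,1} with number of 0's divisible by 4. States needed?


Track (count of 0) mod 4: states 0..3, accept at 0
Minimal DFA: 4 states


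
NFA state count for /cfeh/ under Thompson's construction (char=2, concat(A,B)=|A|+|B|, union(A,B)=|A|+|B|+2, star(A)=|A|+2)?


Syntax tree has 4 char leaf(s), 0 union(s), 0 star(s)
chars contribute 4×2 = 8; each union adds +2; each star adds +2
Total: 8 + 0 + 0 = 8 states


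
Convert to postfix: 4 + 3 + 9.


Left to right (same or higher precedence on left)
Postfix: 4 3 + 9 +


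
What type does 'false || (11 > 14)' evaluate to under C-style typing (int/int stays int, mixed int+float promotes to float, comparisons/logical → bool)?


Operand types: bool || bool
Rule: logical operators take bool operands and yield bool
Result type: bool


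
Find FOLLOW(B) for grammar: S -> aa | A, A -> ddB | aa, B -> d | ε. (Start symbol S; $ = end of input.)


$ ∈ FOLLOW(S). For each A -> αBβ: add FIRST(β)\{ε} to FOLLOW(B); if β nullable, add FOLLOW(A).
FOLLOW(B) = {$}


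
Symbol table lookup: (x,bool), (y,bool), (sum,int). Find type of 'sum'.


Lookup 'sum' → type int


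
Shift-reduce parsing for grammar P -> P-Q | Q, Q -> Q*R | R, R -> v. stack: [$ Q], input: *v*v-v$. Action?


shift '*' to continue Q -> Q*R
Action: shift


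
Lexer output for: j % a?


Scan left to right, longest-match per lexeme
Tokens: ID(j), OP(%), ID(a)


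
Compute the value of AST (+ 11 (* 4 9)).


Evaluate inner: (* 4 9) = 36
Evaluate root: (+ 11 36) = 47
Result: 47


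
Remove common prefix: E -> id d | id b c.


Common prefix: 'id'
Factored: E -> id E', E' -> d | b c


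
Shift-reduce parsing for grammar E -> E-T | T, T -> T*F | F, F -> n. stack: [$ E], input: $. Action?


start symbol E on stack, input exhausted
Action: accept


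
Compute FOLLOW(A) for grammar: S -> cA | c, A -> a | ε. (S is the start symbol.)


$ ∈ FOLLOW(S). For each A -> αBβ: add FIRST(β)\{ε} to FOLLOW(B); if β nullable, add FOLLOW(A).
FOLLOW(A) = {$}


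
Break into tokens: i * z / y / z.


Scan left to right, longest-match per lexeme
Tokens: ID(i), OP(*), ID(z), OP(/), ID(y), OP(/), ID(z)


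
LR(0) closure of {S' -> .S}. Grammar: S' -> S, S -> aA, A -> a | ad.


Start: S' -> .S
For each item with dot before a nonterminal B, add B -> .γ for every B-production
Closure: [S' -> .S, S -> .aA]


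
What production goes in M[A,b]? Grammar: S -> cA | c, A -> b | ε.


For [A, b]: 'b' ∈ FIRST(b)
Entry: A -> b


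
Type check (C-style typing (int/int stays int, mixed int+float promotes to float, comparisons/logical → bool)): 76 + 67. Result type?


Operand types: int + int
Rule: mixed int/float promotes to float; int/int stays int
Result type: int


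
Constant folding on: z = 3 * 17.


3 * 17 = 51 at compile time
Optimized: z = 51


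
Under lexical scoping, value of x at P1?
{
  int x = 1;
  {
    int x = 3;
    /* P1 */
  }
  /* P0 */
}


x declared in the same block as P1
x = 3


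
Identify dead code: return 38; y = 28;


statement follows a return and is unreachable
Dead: 'y = 28'


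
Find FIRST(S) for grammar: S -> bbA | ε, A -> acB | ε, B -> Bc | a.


Per alternative of S: FIRST(bbA) = {b}; FIRST(ε) = {ε}
FIRST(S) = {b, ε}


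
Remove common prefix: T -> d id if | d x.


Common prefix: 'd'
Factored: T -> d T', T' -> id if | x


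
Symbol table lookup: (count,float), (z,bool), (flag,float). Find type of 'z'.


Lookup 'z' → type bool


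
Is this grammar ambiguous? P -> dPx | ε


balanced d^n…x^n: each string has a unique parse
Unambiguous


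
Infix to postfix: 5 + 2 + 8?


Left to right (same or higher precedence on left)
Postfix: 5 2 + 8 +


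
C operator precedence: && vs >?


'>' is relational (level 7); '&&' is logical AND (level 2)
Higher level binds tighter
'>' has higher precedence than '&&'


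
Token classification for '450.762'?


Pattern: digits with a decimal point
Type: FLOAT_LITERAL


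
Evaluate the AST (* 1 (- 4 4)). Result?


Evaluate inner: (- 4 4) = 0
Evaluate root: (* 1 0) = 0
Result: 0


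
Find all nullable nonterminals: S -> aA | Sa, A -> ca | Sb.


A nonterminal is nullable iff some alternative derives ε (directly, or every symbol in it is nullable)
Nullable: {}


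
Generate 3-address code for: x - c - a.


Break into single-operator statements:
t1 = x - c
t2 = t1 - a


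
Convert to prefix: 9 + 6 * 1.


'*' binds tighter: tree is (+ 9 (* 6 1))
Prefix: + 9 * 6 1


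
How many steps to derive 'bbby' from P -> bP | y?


Derivation: P => bP => bbP => bbbP => bbby
Steps: 4


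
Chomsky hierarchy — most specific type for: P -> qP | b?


Right-linear: every RHS is a terminal or a terminal followed by one nonterminal
Classification: Type 3 (Regular)


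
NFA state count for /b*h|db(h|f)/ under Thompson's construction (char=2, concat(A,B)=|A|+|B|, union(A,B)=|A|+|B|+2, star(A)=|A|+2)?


Syntax tree has 6 char leaf(s), 2 union(s), 1 star(s)
chars contribute 6×2 = 12; each union adds +2; each star adds +2
Total: 12 + 4 + 2 = 18 states


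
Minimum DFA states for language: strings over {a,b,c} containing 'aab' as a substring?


KMP-style automaton: 3 progress states + 1 absorbing accept = 4
Minimal DFA: 4 states


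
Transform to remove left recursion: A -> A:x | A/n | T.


Left-recursive alternatives: A:x, A/n; non-recursive: T
Introduce A': A -> TA', A' -> :xA' | /nA' | ε


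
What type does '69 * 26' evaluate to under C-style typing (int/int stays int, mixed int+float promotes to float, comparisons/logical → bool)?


Operand types: int * int
Rule: mixed int/float promotes to float; int/int stays int
Result type: int


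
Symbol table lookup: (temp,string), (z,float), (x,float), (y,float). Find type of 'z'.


Lookup 'z' → type float


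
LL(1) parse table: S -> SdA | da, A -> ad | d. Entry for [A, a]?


For [A, a]: 'a' ∈ FIRST(ad)
Entry: A -> ad


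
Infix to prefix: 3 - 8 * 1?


'*' binds tighter: tree is (- 3 (* 8 1))
Prefix: - 3 * 8 1


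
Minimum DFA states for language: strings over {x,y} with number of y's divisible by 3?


Track (count of y) mod 3: states 0..2, accept at 0
Minimal DFA: 3 states


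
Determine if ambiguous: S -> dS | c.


right-linear, alternatives start with distinct terminals 'd' vs 'c': unique leftmost derivation
Unambiguous


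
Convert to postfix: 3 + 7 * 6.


* has higher precedence, evaluate 7*6 first
Postfix: 3 7 6 * +


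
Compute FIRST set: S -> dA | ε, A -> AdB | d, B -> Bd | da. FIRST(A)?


Per alternative of A: FIRST(AdB) = {d}; FIRST(d) = {d}
FIRST(A) = {d}


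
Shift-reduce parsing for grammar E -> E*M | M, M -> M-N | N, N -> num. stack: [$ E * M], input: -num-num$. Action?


'-' can extend M; shift to build M -> M-N
Action: shift


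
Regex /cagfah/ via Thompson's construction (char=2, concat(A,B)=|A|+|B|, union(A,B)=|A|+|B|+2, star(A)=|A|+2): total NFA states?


Syntax tree has 6 char leaf(s), 0 union(s), 0 star(s)
chars contribute 6×2 = 12; each union adds +2; each star adds +2
Total: 12 + 0 + 0 = 12 states


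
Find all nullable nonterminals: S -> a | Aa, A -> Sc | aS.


A nonterminal is nullable iff some alternative derives ε (directly, or every symbol in it is nullable)
Nullable: {}


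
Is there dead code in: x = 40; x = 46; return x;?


first assignment to x is overwritten before any read
Dead: 'x = 40'


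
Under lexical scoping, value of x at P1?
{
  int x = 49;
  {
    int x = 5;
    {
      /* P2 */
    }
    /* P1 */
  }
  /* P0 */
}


x declared in the same block as P1
x = 5


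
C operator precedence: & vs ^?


'&' is bitwise AND (level 5); '^' is bitwise XOR (level 4)
Higher level binds tighter
'&' has higher precedence than '^'


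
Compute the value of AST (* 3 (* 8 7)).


Evaluate inner: (* 8 7) = 56
Evaluate root: (* 3 56) = 168
Result: 168


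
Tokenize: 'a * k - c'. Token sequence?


Scan left to right, longest-match per lexeme
Tokens: ID(a), OP(*), ID(k), OP(-), ID(c)


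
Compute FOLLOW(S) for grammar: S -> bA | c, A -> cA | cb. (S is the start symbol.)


$ ∈ FOLLOW(S). For each A -> αBβ: add FIRST(β)\{ε} to FOLLOW(B); if β nullable, add FOLLOW(A).
FOLLOW(S) = {$}


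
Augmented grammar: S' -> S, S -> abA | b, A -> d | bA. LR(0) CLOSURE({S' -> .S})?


Start: S' -> .S
For each item with dot before a nonterminal B, add B -> .γ for every B-production
Closure: [S' -> .S, S -> .abA, S -> .b]


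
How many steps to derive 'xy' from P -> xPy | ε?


Derivation: P => xPy => xy
Steps: 2


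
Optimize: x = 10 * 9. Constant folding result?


10 * 9 = 90 at compile time
Optimized: x = 90


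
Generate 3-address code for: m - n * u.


Break into single-operator statements:
t1 = n * u
t2 = m - t1


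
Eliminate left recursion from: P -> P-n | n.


Left-recursive alternatives: P-n; non-recursive: n
Introduce P': P -> nP', P' -> -nP' | ε


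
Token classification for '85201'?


Pattern: digits only
Type: INTEGER_LITERAL


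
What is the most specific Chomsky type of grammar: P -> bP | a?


Right-linear: every RHS is a terminal or a terminal followed by one nonterminal
Classification: Type 3 (Regular)


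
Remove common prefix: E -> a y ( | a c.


Common prefix: 'a'
Factored: E -> a E', E' -> y ( | c


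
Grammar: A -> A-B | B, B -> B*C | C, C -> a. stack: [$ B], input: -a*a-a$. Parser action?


lookahead ∉ {*} so B won't extend; reduce A -> B
Action: reduce (A -> B)


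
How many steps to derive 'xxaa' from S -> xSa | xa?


Derivation: S => xSa => xxaa
Steps: 2


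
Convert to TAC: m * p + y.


Break into single-operator statements:
t1 = m * p
t2 = t1 + y


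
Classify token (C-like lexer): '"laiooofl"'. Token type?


Pattern: double-quoted sequence
Type: STRING_LITERAL


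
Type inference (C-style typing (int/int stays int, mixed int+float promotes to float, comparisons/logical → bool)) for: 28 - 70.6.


Operand types: int - float
Rule: mixed int/float promotes to float; int/int stays int
Result type: float


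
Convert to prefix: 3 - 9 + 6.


left-to-right (same/higher precedence on left): tree is (+ (- 3 9) 6)
Prefix: + - 3 9 6


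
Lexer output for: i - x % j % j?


Scan left to right, longest-match per lexeme
Tokens: ID(i), OP(-), ID(x), OP(%), ID(j), OP(%), ID(j)


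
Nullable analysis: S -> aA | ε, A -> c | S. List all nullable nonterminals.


A nonterminal is nullable iff some alternative derives ε (directly, or every symbol in it is nullable)
Nullable: {A, S}


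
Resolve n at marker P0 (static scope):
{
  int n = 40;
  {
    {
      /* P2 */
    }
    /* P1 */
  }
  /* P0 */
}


n declared in the same block as P0
n = 40


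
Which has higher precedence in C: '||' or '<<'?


'<<' is shift (level 8); '||' is logical OR (level 1)
Higher level binds tighter
'<<' has higher precedence than '||'


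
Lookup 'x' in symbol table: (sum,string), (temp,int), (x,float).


Lookup 'x' → type float


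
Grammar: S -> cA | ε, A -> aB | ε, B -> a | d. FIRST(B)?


Per alternative of B: FIRST(a) = {a}; FIRST(d) = {d}
FIRST(B) = {a, d}


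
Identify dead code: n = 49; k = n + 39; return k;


n is read by k's definition; k is returned
No dead code


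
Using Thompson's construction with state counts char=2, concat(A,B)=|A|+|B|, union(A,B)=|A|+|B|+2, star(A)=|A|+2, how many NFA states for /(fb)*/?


Syntax tree has 2 char leaf(s), 0 union(s), 1 star(s)
chars contribute 2×2 = 4; each union adds +2; each star adds +2
Total: 4 + 0 + 2 = 6 states


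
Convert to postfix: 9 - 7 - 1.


Left to right (same or higher precedence on left)
Postfix: 9 7 - 1 -


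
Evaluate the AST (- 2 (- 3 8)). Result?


Evaluate inner: (- 3 8) = -5
Evaluate root: (- 2 -5) = 7
Result: 7


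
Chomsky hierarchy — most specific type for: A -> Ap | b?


Left-linear: every RHS is a terminal or one nonterminal followed by a terminal
Classification: Type 3 (Regular)


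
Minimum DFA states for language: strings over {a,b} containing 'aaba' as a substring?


KMP-style automaton: 4 progress states + 1 absorbing accept = 5
Minimal DFA: 5 states


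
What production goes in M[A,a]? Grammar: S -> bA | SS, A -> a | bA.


For [A, a]: 'a' ∈ FIRST(a)
Entry: A -> a


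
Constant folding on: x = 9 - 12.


9 - 12 = -3 at compile time
Optimized: x = -3


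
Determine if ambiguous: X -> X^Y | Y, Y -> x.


precedence layered via separate nonterminal Y: deterministic
Unambiguous


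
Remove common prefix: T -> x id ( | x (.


Common prefix: 'x'
Factored: T -> x T', T' -> id ( | (


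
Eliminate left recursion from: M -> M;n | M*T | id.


Left-recursive alternatives: M;n, M*T; non-recursive: id
Introduce M': M -> idM', M' -> ;nM' | *TM' | ε


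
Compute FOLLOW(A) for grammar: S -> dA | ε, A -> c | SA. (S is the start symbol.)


$ ∈ FOLLOW(S). For each A -> αBβ: add FIRST(β)\{ε} to FOLLOW(B); if β nullable, add FOLLOW(A).
FOLLOW(A) = {$, c, d}


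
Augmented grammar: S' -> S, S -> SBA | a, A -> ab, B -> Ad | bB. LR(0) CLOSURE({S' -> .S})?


Start: S' -> .S
For each item with dot before a nonterminal B, add B -> .γ for every B-production
Closure: [S' -> .S, S -> .SBA, S -> .a]


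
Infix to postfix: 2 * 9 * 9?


Left to right (same or higher precedence on left)
Postfix: 2 9 * 9 *


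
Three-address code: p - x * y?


Break into single-operator statements:
t1 = x * y
t2 = p - t1


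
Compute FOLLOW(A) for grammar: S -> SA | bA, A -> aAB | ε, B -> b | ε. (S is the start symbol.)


$ ∈ FOLLOW(S). For each A -> αBβ: add FIRST(β)\{ε} to FOLLOW(B); if β nullable, add FOLLOW(A).
FOLLOW(A) = {$, a, b}


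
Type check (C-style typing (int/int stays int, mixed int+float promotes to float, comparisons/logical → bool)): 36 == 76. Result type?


Operand types: int == int
Rule: comparison yields bool
Result type: bool


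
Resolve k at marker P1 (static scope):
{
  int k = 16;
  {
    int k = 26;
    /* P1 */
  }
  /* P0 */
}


k declared in the same block as P1
k = 26


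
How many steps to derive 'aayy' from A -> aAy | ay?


Derivation: A => aAy => aayy
Steps: 2


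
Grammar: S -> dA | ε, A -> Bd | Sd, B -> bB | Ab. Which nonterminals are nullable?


A nonterminal is nullable iff some alternative derives ε (directly, or every symbol in it is nullable)
Nullable: {S}


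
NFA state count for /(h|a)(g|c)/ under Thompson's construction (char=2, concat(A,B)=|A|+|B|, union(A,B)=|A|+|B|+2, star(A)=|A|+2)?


Syntax tree has 4 char leaf(s), 2 union(s), 0 star(s)
chars contribute 4×2 = 8; each union adds +2; each star adds +2
Total: 8 + 4 + 0 = 12 states


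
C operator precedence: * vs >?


'*' is multiplicative (level 10); '>' is relational (level 7)
Higher level binds tighter
'*' has higher precedence than '>'


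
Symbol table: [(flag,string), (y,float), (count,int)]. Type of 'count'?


Lookup 'count' → type int


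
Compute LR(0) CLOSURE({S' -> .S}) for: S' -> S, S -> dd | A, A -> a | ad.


Start: S' -> .S
For each item with dot before a nonterminal B, add B -> .γ for every B-production
Closure: [S' -> .S, S -> .dd, S -> .A, A -> .a, A -> .ad]


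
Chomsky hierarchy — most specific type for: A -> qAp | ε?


Single nonterminal LHS, but q^n p^n is not regular
Classification: Type 2 (Context-Free)


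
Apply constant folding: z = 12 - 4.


12 - 4 = 8 at compile time
Optimized: z = 8


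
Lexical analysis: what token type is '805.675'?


Pattern: digits with a decimal point
Type: FLOAT_LITERAL


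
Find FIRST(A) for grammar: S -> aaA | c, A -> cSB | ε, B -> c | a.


Per alternative of A: FIRST(cSB) = {c}; FIRST(ε) = {ε}
FIRST(A) = {c, ε}


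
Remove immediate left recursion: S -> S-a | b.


Left-recursive alternatives: S-a; non-recursive: b
Introduce S': S -> bS', S' -> -aS' | ε


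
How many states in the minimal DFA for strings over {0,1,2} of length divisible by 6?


Track length mod 6: states 0..5, accept at 0
Minimal DFA: 6 states


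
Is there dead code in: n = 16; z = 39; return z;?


n is assigned but never read
Dead: 'n = 16'


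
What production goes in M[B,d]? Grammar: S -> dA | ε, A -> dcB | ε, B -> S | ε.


For [B, d]: 'd' ∈ FIRST(S)
Entry: B -> S


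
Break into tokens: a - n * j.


Scan left to right, longest-match per lexeme
Tokens: ID(a), OP(-), ID(n), OP(*), ID(j)


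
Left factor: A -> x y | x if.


Common prefix: 'x'
Factored: A -> x A', A' -> y | if


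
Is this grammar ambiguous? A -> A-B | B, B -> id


precedence layered via separate nonterminal B: deterministic
Unambiguous


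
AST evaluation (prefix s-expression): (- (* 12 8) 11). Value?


Evaluate inner: (* 12 8) = 96
Evaluate root: (- 96 11) = 85
Result: 85


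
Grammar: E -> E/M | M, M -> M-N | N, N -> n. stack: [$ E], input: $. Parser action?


start symbol E on stack, input exhausted
Action: accept


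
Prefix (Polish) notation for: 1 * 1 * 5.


left-to-right (same/higher precedence on left): tree is (* (* 1 1) 5)
Prefix: * * 1 1 5


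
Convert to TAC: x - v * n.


Break into single-operator statements:
t1 = v * n
t2 = x - t1


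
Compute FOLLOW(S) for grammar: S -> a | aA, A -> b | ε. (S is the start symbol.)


$ ∈ FOLLOW(S). For each A -> αBβ: add FIRST(β)\{ε} to FOLLOW(B); if β nullable, add FOLLOW(A).
FOLLOW(S) = {$}


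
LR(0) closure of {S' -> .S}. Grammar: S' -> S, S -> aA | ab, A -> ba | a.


Start: S' -> .S
For each item with dot before a nonterminal B, add B -> .γ for every B-production
Closure: [S' -> .S, S -> .aA, S -> .ab]


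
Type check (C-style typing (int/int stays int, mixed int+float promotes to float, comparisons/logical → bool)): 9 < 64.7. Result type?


Operand types: int < float
Rule: comparison yields bool
Result type: bool


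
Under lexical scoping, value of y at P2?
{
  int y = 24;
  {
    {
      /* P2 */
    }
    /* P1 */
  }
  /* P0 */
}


P2's block does not declare y; resolves to the enclosing declaration at depth 0
y = 24


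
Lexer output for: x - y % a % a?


Scan left to right, longest-match per lexeme
Tokens: ID(x), OP(-), ID(y), OP(%), ID(a), OP(%), ID(a)


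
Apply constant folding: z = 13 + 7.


13 + 7 = 20 at compile time
Optimized: z = 20


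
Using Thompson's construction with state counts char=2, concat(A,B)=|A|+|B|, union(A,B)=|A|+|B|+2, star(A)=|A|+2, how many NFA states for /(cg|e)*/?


Syntax tree has 3 char leaf(s), 1 union(s), 1 star(s)
chars contribute 3×2 = 6; each union adds +2; each star adds +2
Total: 6 + 2 + 2 = 10 states


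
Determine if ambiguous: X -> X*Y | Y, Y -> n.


precedence layered via separate nonterminal Y: deterministic
Unambiguous


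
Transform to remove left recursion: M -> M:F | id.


Left-recursive alternatives: M:F; non-recursive: id
Introduce M': M -> idM', M' -> :FM' | ε


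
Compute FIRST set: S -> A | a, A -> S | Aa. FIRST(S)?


Per alternative of S: FIRST(A) = {a}; FIRST(a) = {a}
FIRST(S) = {a}


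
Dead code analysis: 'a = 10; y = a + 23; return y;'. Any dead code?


a is read by y's definition; y is returned
No dead code


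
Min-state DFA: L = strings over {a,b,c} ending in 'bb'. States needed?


Track the longest suffix of input matching a prefix of 'bb': 3 classes (prefixes of length 0..2)
Minimal DFA: 3 states


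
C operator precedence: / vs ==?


'/' is multiplicative (level 10); '==' is equality (level 6)
Higher level binds tighter
'/' has higher precedence than '=='


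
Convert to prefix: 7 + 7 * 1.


'*' binds tighter: tree is (+ 7 (* 7 1))
Prefix: + 7 * 7 1


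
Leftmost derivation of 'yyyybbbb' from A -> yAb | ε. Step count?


Derivation: A => yAb => yyAbb => yyyAbbb => yyyyAbbbb => yyyybbbb
Steps: 5


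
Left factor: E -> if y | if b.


Common prefix: 'if'
Factored: E -> if E', E' -> y | b


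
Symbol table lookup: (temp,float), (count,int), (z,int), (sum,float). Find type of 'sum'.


Lookup 'sum' → type float


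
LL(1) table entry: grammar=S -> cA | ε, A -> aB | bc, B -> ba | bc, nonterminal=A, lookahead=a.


For [A, a]: 'a' ∈ FIRST(aB)
Entry: A -> aB


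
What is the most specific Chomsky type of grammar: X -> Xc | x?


Left-linear: every RHS is a terminal or one nonterminal followed by a terminal
Classification: Type 3 (Regular)


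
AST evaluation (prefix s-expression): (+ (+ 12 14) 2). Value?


Evaluate inner: (+ 12 14) = 26
Evaluate root: (+ 26 2) = 28
Result: 28


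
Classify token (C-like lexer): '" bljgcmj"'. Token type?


Pattern: double-quoted sequence
Type: STRING_LITERAL


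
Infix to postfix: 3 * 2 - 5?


Left to right (same or higher precedence on left)
Postfix: 3 2 * 5 -


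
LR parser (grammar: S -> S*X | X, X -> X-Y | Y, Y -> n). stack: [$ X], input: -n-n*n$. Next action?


shift '-' to continue X -> X-Y
Action: shift


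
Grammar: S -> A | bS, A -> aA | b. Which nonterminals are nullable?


A nonterminal is nullable iff some alternative derives ε (directly, or every symbol in it is nullable)
Nullable: {}


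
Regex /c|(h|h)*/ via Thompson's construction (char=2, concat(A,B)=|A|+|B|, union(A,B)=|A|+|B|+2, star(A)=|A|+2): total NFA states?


Syntax tree has 3 char leaf(s), 2 union(s), 1 star(s)
chars contribute 3×2 = 6; each union adds +2; each star adds +2
Total: 6 + 4 + 2 = 12 states


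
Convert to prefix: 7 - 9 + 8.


left-to-right (same/higher precedence on left): tree is (+ (- 7 9) 8)
Prefix: + - 7 9 8


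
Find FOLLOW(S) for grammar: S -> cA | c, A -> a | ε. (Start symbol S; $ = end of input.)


$ ∈ FOLLOW(S). For each A -> αBβ: add FIRST(β)\{ε} to FOLLOW(B); if β nullable, add FOLLOW(A).
FOLLOW(S) = {$}


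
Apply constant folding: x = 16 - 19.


16 - 19 = -3 at compile time
Optimized: x = -3


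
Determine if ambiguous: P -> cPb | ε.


balanced c^n…b^n: each string has a unique parse
Unambiguous


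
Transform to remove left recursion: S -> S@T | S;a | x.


Left-recursive alternatives: S@T, S;a; non-recursive: x
Introduce S': S -> xS', S' -> @TS' | ;aS' | ε


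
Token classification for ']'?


Pattern: delimiter/punctuation
Type: PUNCTUATION


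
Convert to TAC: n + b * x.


Break into single-operator statements:
t1 = b * x
t2 = n + t1


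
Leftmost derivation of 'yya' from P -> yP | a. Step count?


Derivation: P => yP => yyP => yya
Steps: 3


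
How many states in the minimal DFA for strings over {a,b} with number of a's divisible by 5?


Track (count of a) mod 5: states 0..4, accept at 0
Minimal DFA: 5 states


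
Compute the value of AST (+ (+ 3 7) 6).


Evaluate inner: (+ 3 7) = 10
Evaluate root: (+ 10 6) = 16
Result: 16


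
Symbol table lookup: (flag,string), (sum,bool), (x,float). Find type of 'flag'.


Lookup 'flag' → type string


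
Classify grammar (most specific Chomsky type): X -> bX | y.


Right-linear: every RHS is a terminal or a terminal followed by one nonterminal
Classification: Type 3 (Regular)


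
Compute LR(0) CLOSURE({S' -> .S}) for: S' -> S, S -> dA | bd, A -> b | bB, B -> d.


Start: S' -> .S
For each item with dot before a nonterminal B, add B -> .γ for every B-production
Closure: [S' -> .S, S -> .dA, S -> .bd]


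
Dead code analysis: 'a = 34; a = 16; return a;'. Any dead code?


first assignment to a is overwritten before any read
Dead: 'a = 34'


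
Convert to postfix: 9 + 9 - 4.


Left to right (same or higher precedence on left)
Postfix: 9 9 + 4 -


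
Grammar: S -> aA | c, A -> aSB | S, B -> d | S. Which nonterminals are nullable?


A nonterminal is nullable iff some alternative derives ε (directly, or every symbol in it is nullable)
Nullable: {}


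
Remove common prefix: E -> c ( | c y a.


Common prefix: 'c'
Factored: E -> c E', E' -> ( | y a


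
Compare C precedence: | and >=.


'>=' is relational (level 7); '|' is bitwise OR (level 3)
Higher level binds tighter
'>=' has higher precedence than '|'


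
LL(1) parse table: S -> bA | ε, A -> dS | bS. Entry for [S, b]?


For [S, b]: 'b' ∈ FIRST(bA)
Entry: S -> bA


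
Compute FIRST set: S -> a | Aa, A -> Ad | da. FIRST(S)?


Per alternative of S: FIRST(a) = {a}; FIRST(Aa) = {d}
FIRST(S) = {a, d}


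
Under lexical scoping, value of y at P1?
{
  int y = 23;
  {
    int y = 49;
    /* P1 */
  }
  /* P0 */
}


y declared in the same block as P1
y = 49


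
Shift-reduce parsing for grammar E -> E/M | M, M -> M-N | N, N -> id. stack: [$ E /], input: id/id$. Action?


no handle ('E/' is not any RHS); shift 'id'
Action: shift


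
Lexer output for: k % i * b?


Scan left to right, longest-match per lexeme
Tokens: ID(k), OP(%), ID(i), OP(*), ID(b)


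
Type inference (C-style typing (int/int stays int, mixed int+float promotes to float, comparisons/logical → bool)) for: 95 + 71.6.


Operand types: int + float
Rule: mixed int/float promotes to float; int/int stays int
Result type: float


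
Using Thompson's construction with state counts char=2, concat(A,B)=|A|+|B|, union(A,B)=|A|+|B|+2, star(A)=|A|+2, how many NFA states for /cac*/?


Syntax tree has 3 char leaf(s), 0 union(s), 1 star(s)
chars contribute 3×2 = 6; each union adds +2; each star adds +2
Total: 6 + 0 + 2 = 8 states


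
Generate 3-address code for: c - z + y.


Break into single-operator statements:
t1 = c - z
t2 = t1 + y


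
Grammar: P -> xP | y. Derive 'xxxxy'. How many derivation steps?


Derivation: P => xP => xxP => xxxP => xxxxP => xxxxy
Steps: 5


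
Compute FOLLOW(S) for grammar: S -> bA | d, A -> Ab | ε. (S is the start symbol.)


$ ∈ FOLLOW(S). For each A -> αBβ: add FIRST(β)\{ε} to FOLLOW(B); if β nullable, add FOLLOW(A).
FOLLOW(S) = {$}


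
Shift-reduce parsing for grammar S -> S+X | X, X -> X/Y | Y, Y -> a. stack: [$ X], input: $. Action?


lookahead ∉ {/} so X won't extend; reduce S -> X
Action: reduce (S -> X)


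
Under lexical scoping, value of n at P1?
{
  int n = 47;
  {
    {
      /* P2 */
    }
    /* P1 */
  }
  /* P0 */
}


P1's block does not declare n; resolves to the enclosing declaration at depth 0
n = 47


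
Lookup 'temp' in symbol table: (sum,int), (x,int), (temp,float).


Lookup 'temp' → type float


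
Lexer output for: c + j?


Scan left to right, longest-match per lexeme
Tokens: ID(c), OP(+), ID(j)


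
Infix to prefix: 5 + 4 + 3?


left-to-right (same/higher precedence on left): tree is (+ (+ 5 4) 3)
Prefix: + + 5 4 3


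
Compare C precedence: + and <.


'+' is additive (level 9); '<' is relational (level 7)
Higher level binds tighter
'+' has higher precedence than '<'


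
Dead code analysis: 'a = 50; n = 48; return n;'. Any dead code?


a is assigned but never read
Dead: 'a = 50'


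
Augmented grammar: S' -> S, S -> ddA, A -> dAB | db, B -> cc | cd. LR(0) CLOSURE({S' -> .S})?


Start: S' -> .S
For each item with dot before a nonterminal B, add B -> .γ for every B-production
Closure: [S' -> .S, S -> .ddA]


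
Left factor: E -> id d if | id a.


Common prefix: 'id'
Factored: E -> id E', E' -> d if | a


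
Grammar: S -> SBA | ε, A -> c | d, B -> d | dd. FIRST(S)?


Per alternative of S: FIRST(SBA) = {d}; FIRST(ε) = {ε}
FIRST(S) = {d, ε}


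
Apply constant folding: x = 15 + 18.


15 + 18 = 33 at compile time
Optimized: x = 33


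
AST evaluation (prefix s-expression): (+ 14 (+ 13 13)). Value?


Evaluate inner: (+ 13 13) = 26
Evaluate root: (+ 14 26) = 40
Result: 40


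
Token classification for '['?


Pattern: delimiter/punctuation
Type: PUNCTUATION


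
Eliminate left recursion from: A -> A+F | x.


Left-recursive alternatives: A+F; non-recursive: x
Introduce A': A -> xA', A' -> +FA' | ε


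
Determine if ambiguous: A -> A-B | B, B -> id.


precedence layered via separate nonterminal B: deterministic
Unambiguous


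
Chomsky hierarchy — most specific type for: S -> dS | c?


Right-linear: every RHS is a terminal or a terminal followed by one nonterminal
Classification: Type 3 (Regular)


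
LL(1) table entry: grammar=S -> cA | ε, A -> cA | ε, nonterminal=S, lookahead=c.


For [S, c]: 'c' ∈ FIRST(cA)
Entry: S -> cA


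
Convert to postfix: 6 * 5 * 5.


Left to right (same or higher precedence on left)
Postfix: 6 5 * 5 *


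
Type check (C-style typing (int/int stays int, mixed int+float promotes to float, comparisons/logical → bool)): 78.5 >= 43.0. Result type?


Operand types: float >= float
Rule: comparison yields bool
Result type: bool


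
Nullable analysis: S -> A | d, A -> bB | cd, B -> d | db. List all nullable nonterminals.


A nonterminal is nullable iff some alternative derives ε (directly, or every symbol in it is nullable)
Nullable: {}


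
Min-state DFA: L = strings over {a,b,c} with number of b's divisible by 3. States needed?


Track (count of b) mod 3: states 0..2, accept at 0
Minimal DFA: 3 states


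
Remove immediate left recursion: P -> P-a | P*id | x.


Left-recursive alternatives: P-a, P*id; non-recursive: x
Introduce P': P -> xP', P' -> -aP' | *idP' | ε


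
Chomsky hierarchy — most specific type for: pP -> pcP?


LHS has context (more than one symbol) and |LHS| ≤ |RHS|
Classification: Type 1 (Context-Sensitive)


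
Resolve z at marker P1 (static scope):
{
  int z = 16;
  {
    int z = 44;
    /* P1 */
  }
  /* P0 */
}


z declared in the same block as P1
z = 44


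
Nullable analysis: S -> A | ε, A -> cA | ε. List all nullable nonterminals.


A nonterminal is nullable iff some alternative derives ε (directly, or every symbol in it is nullable)
Nullable: {A, S}


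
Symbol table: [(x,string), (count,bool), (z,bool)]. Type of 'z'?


Lookup 'z' → type bool


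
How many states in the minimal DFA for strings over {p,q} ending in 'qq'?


Track the longest suffix of input matching a prefix of 'qq': 3 classes (prefixes of length 0..2)
Minimal DFA: 3 states


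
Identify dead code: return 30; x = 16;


statement follows a return and is unreachable
Dead: 'x = 16'


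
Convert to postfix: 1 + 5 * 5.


* has higher precedence, evaluate 5*5 first
Postfix: 1 5 5 * +


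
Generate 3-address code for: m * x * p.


Break into single-operator statements:
t1 = m * x
t2 = t1 * p
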